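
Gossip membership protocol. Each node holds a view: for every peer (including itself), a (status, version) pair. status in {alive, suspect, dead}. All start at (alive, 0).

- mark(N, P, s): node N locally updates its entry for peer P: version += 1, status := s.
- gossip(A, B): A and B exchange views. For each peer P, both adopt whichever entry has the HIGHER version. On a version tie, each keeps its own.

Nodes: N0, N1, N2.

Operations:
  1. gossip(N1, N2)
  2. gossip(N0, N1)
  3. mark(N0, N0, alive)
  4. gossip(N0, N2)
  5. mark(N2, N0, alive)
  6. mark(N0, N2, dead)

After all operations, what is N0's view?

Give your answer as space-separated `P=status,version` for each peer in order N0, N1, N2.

Op 1: gossip N1<->N2 -> N1.N0=(alive,v0) N1.N1=(alive,v0) N1.N2=(alive,v0) | N2.N0=(alive,v0) N2.N1=(alive,v0) N2.N2=(alive,v0)
Op 2: gossip N0<->N1 -> N0.N0=(alive,v0) N0.N1=(alive,v0) N0.N2=(alive,v0) | N1.N0=(alive,v0) N1.N1=(alive,v0) N1.N2=(alive,v0)
Op 3: N0 marks N0=alive -> (alive,v1)
Op 4: gossip N0<->N2 -> N0.N0=(alive,v1) N0.N1=(alive,v0) N0.N2=(alive,v0) | N2.N0=(alive,v1) N2.N1=(alive,v0) N2.N2=(alive,v0)
Op 5: N2 marks N0=alive -> (alive,v2)
Op 6: N0 marks N2=dead -> (dead,v1)

Answer: N0=alive,1 N1=alive,0 N2=dead,1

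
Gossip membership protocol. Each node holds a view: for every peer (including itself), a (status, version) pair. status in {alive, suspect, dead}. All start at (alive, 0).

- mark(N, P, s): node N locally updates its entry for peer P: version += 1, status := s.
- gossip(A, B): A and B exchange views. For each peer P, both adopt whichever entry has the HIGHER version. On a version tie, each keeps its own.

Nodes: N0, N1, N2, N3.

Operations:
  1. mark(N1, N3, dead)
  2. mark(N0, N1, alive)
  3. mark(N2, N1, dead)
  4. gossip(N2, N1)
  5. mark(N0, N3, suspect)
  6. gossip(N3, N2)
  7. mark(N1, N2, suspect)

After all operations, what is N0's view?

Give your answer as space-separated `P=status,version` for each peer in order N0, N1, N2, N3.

Op 1: N1 marks N3=dead -> (dead,v1)
Op 2: N0 marks N1=alive -> (alive,v1)
Op 3: N2 marks N1=dead -> (dead,v1)
Op 4: gossip N2<->N1 -> N2.N0=(alive,v0) N2.N1=(dead,v1) N2.N2=(alive,v0) N2.N3=(dead,v1) | N1.N0=(alive,v0) N1.N1=(dead,v1) N1.N2=(alive,v0) N1.N3=(dead,v1)
Op 5: N0 marks N3=suspect -> (suspect,v1)
Op 6: gossip N3<->N2 -> N3.N0=(alive,v0) N3.N1=(dead,v1) N3.N2=(alive,v0) N3.N3=(dead,v1) | N2.N0=(alive,v0) N2.N1=(dead,v1) N2.N2=(alive,v0) N2.N3=(dead,v1)
Op 7: N1 marks N2=suspect -> (suspect,v1)

Answer: N0=alive,0 N1=alive,1 N2=alive,0 N3=suspect,1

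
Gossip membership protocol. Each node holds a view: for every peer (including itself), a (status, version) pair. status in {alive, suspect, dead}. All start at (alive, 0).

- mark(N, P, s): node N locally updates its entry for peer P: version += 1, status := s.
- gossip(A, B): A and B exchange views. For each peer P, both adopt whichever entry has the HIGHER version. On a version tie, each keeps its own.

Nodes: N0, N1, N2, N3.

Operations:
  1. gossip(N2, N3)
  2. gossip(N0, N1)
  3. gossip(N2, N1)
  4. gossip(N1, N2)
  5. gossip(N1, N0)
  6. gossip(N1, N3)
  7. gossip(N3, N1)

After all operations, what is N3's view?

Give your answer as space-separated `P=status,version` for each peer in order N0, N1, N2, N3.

Answer: N0=alive,0 N1=alive,0 N2=alive,0 N3=alive,0

Derivation:
Op 1: gossip N2<->N3 -> N2.N0=(alive,v0) N2.N1=(alive,v0) N2.N2=(alive,v0) N2.N3=(alive,v0) | N3.N0=(alive,v0) N3.N1=(alive,v0) N3.N2=(alive,v0) N3.N3=(alive,v0)
Op 2: gossip N0<->N1 -> N0.N0=(alive,v0) N0.N1=(alive,v0) N0.N2=(alive,v0) N0.N3=(alive,v0) | N1.N0=(alive,v0) N1.N1=(alive,v0) N1.N2=(alive,v0) N1.N3=(alive,v0)
Op 3: gossip N2<->N1 -> N2.N0=(alive,v0) N2.N1=(alive,v0) N2.N2=(alive,v0) N2.N3=(alive,v0) | N1.N0=(alive,v0) N1.N1=(alive,v0) N1.N2=(alive,v0) N1.N3=(alive,v0)
Op 4: gossip N1<->N2 -> N1.N0=(alive,v0) N1.N1=(alive,v0) N1.N2=(alive,v0) N1.N3=(alive,v0) | N2.N0=(alive,v0) N2.N1=(alive,v0) N2.N2=(alive,v0) N2.N3=(alive,v0)
Op 5: gossip N1<->N0 -> N1.N0=(alive,v0) N1.N1=(alive,v0) N1.N2=(alive,v0) N1.N3=(alive,v0) | N0.N0=(alive,v0) N0.N1=(alive,v0) N0.N2=(alive,v0) N0.N3=(alive,v0)
Op 6: gossip N1<->N3 -> N1.N0=(alive,v0) N1.N1=(alive,v0) N1.N2=(alive,v0) N1.N3=(alive,v0) | N3.N0=(alive,v0) N3.N1=(alive,v0) N3.N2=(alive,v0) N3.N3=(alive,v0)
Op 7: gossip N3<->N1 -> N3.N0=(alive,v0) N3.N1=(alive,v0) N3.N2=(alive,v0) N3.N3=(alive,v0) | N1.N0=(alive,v0) N1.N1=(alive,v0) N1.N2=(alive,v0) N1.N3=(alive,v0)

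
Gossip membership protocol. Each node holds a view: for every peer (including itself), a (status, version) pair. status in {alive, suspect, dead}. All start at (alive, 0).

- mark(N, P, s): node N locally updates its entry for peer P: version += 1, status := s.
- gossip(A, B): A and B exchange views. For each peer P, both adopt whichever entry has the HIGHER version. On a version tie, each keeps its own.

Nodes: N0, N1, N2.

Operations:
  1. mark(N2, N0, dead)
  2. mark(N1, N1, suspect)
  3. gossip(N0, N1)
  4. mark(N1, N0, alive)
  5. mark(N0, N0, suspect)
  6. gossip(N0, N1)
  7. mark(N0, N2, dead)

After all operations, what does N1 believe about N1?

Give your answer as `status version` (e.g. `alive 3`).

Answer: suspect 1

Derivation:
Op 1: N2 marks N0=dead -> (dead,v1)
Op 2: N1 marks N1=suspect -> (suspect,v1)
Op 3: gossip N0<->N1 -> N0.N0=(alive,v0) N0.N1=(suspect,v1) N0.N2=(alive,v0) | N1.N0=(alive,v0) N1.N1=(suspect,v1) N1.N2=(alive,v0)
Op 4: N1 marks N0=alive -> (alive,v1)
Op 5: N0 marks N0=suspect -> (suspect,v1)
Op 6: gossip N0<->N1 -> N0.N0=(suspect,v1) N0.N1=(suspect,v1) N0.N2=(alive,v0) | N1.N0=(alive,v1) N1.N1=(suspect,v1) N1.N2=(alive,v0)
Op 7: N0 marks N2=dead -> (dead,v1)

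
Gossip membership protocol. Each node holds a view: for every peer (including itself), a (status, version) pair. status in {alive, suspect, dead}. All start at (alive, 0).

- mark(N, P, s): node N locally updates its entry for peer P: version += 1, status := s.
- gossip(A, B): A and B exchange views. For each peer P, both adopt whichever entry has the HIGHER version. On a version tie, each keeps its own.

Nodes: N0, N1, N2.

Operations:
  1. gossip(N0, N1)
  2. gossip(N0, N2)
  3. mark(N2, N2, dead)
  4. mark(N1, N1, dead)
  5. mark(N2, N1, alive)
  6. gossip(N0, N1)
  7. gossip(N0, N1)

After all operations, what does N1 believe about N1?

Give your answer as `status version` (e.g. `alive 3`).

Op 1: gossip N0<->N1 -> N0.N0=(alive,v0) N0.N1=(alive,v0) N0.N2=(alive,v0) | N1.N0=(alive,v0) N1.N1=(alive,v0) N1.N2=(alive,v0)
Op 2: gossip N0<->N2 -> N0.N0=(alive,v0) N0.N1=(alive,v0) N0.N2=(alive,v0) | N2.N0=(alive,v0) N2.N1=(alive,v0) N2.N2=(alive,v0)
Op 3: N2 marks N2=dead -> (dead,v1)
Op 4: N1 marks N1=dead -> (dead,v1)
Op 5: N2 marks N1=alive -> (alive,v1)
Op 6: gossip N0<->N1 -> N0.N0=(alive,v0) N0.N1=(dead,v1) N0.N2=(alive,v0) | N1.N0=(alive,v0) N1.N1=(dead,v1) N1.N2=(alive,v0)
Op 7: gossip N0<->N1 -> N0.N0=(alive,v0) N0.N1=(dead,v1) N0.N2=(alive,v0) | N1.N0=(alive,v0) N1.N1=(dead,v1) N1.N2=(alive,v0)

Answer: dead 1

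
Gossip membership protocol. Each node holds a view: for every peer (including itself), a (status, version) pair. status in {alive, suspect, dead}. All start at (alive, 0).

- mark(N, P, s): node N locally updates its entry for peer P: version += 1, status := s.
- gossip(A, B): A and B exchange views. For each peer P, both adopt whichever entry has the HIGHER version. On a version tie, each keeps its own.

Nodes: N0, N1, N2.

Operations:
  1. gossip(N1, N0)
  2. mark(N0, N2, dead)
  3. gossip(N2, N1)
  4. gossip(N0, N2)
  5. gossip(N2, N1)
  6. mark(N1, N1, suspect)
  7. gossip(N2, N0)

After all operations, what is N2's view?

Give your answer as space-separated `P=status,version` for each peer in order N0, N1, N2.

Answer: N0=alive,0 N1=alive,0 N2=dead,1

Derivation:
Op 1: gossip N1<->N0 -> N1.N0=(alive,v0) N1.N1=(alive,v0) N1.N2=(alive,v0) | N0.N0=(alive,v0) N0.N1=(alive,v0) N0.N2=(alive,v0)
Op 2: N0 marks N2=dead -> (dead,v1)
Op 3: gossip N2<->N1 -> N2.N0=(alive,v0) N2.N1=(alive,v0) N2.N2=(alive,v0) | N1.N0=(alive,v0) N1.N1=(alive,v0) N1.N2=(alive,v0)
Op 4: gossip N0<->N2 -> N0.N0=(alive,v0) N0.N1=(alive,v0) N0.N2=(dead,v1) | N2.N0=(alive,v0) N2.N1=(alive,v0) N2.N2=(dead,v1)
Op 5: gossip N2<->N1 -> N2.N0=(alive,v0) N2.N1=(alive,v0) N2.N2=(dead,v1) | N1.N0=(alive,v0) N1.N1=(alive,v0) N1.N2=(dead,v1)
Op 6: N1 marks N1=suspect -> (suspect,v1)
Op 7: gossip N2<->N0 -> N2.N0=(alive,v0) N2.N1=(alive,v0) N2.N2=(dead,v1) | N0.N0=(alive,v0) N0.N1=(alive,v0) N0.N2=(dead,v1)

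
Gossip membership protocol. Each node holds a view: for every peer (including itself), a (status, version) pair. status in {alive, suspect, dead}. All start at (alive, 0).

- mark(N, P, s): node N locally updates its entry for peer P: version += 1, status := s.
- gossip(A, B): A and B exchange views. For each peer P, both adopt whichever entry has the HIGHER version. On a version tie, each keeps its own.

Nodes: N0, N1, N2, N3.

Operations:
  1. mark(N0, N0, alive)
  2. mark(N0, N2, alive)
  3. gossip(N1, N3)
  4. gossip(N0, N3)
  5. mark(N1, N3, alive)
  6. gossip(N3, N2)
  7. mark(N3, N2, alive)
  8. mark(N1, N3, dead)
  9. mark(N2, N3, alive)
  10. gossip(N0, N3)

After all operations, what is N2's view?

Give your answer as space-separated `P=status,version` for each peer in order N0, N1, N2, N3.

Op 1: N0 marks N0=alive -> (alive,v1)
Op 2: N0 marks N2=alive -> (alive,v1)
Op 3: gossip N1<->N3 -> N1.N0=(alive,v0) N1.N1=(alive,v0) N1.N2=(alive,v0) N1.N3=(alive,v0) | N3.N0=(alive,v0) N3.N1=(alive,v0) N3.N2=(alive,v0) N3.N3=(alive,v0)
Op 4: gossip N0<->N3 -> N0.N0=(alive,v1) N0.N1=(alive,v0) N0.N2=(alive,v1) N0.N3=(alive,v0) | N3.N0=(alive,v1) N3.N1=(alive,v0) N3.N2=(alive,v1) N3.N3=(alive,v0)
Op 5: N1 marks N3=alive -> (alive,v1)
Op 6: gossip N3<->N2 -> N3.N0=(alive,v1) N3.N1=(alive,v0) N3.N2=(alive,v1) N3.N3=(alive,v0) | N2.N0=(alive,v1) N2.N1=(alive,v0) N2.N2=(alive,v1) N2.N3=(alive,v0)
Op 7: N3 marks N2=alive -> (alive,v2)
Op 8: N1 marks N3=dead -> (dead,v2)
Op 9: N2 marks N3=alive -> (alive,v1)
Op 10: gossip N0<->N3 -> N0.N0=(alive,v1) N0.N1=(alive,v0) N0.N2=(alive,v2) N0.N3=(alive,v0) | N3.N0=(alive,v1) N3.N1=(alive,v0) N3.N2=(alive,v2) N3.N3=(alive,v0)

Answer: N0=alive,1 N1=alive,0 N2=alive,1 N3=alive,1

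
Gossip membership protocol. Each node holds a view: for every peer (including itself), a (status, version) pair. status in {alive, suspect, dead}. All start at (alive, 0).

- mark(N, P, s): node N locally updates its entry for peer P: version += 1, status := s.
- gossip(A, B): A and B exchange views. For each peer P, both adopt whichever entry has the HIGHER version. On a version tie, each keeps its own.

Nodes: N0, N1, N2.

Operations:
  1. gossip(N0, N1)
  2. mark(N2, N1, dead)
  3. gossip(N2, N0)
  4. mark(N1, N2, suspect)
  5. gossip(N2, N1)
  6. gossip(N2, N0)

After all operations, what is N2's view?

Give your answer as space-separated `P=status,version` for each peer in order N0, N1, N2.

Op 1: gossip N0<->N1 -> N0.N0=(alive,v0) N0.N1=(alive,v0) N0.N2=(alive,v0) | N1.N0=(alive,v0) N1.N1=(alive,v0) N1.N2=(alive,v0)
Op 2: N2 marks N1=dead -> (dead,v1)
Op 3: gossip N2<->N0 -> N2.N0=(alive,v0) N2.N1=(dead,v1) N2.N2=(alive,v0) | N0.N0=(alive,v0) N0.N1=(dead,v1) N0.N2=(alive,v0)
Op 4: N1 marks N2=suspect -> (suspect,v1)
Op 5: gossip N2<->N1 -> N2.N0=(alive,v0) N2.N1=(dead,v1) N2.N2=(suspect,v1) | N1.N0=(alive,v0) N1.N1=(dead,v1) N1.N2=(suspect,v1)
Op 6: gossip N2<->N0 -> N2.N0=(alive,v0) N2.N1=(dead,v1) N2.N2=(suspect,v1) | N0.N0=(alive,v0) N0.N1=(dead,v1) N0.N2=(suspect,v1)

Answer: N0=alive,0 N1=dead,1 N2=suspect,1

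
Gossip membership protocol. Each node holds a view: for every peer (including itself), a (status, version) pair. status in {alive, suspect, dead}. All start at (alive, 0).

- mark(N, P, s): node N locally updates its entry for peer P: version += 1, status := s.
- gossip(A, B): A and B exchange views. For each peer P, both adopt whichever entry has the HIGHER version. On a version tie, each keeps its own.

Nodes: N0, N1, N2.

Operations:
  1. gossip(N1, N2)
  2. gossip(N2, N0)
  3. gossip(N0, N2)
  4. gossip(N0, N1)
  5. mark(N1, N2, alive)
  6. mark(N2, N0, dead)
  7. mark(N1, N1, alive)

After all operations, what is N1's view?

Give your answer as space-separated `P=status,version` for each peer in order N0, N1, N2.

Op 1: gossip N1<->N2 -> N1.N0=(alive,v0) N1.N1=(alive,v0) N1.N2=(alive,v0) | N2.N0=(alive,v0) N2.N1=(alive,v0) N2.N2=(alive,v0)
Op 2: gossip N2<->N0 -> N2.N0=(alive,v0) N2.N1=(alive,v0) N2.N2=(alive,v0) | N0.N0=(alive,v0) N0.N1=(alive,v0) N0.N2=(alive,v0)
Op 3: gossip N0<->N2 -> N0.N0=(alive,v0) N0.N1=(alive,v0) N0.N2=(alive,v0) | N2.N0=(alive,v0) N2.N1=(alive,v0) N2.N2=(alive,v0)
Op 4: gossip N0<->N1 -> N0.N0=(alive,v0) N0.N1=(alive,v0) N0.N2=(alive,v0) | N1.N0=(alive,v0) N1.N1=(alive,v0) N1.N2=(alive,v0)
Op 5: N1 marks N2=alive -> (alive,v1)
Op 6: N2 marks N0=dead -> (dead,v1)
Op 7: N1 marks N1=alive -> (alive,v1)

Answer: N0=alive,0 N1=alive,1 N2=alive,1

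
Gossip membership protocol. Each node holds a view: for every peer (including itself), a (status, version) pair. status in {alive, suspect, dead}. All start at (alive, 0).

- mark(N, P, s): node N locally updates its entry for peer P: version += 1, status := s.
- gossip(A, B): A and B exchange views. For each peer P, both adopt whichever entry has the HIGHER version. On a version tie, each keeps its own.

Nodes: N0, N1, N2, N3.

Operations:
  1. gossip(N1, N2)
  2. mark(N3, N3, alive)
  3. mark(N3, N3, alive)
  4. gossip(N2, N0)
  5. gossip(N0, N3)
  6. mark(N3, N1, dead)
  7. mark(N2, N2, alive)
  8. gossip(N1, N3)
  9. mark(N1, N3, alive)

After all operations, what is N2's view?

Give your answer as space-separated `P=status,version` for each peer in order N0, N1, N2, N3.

Answer: N0=alive,0 N1=alive,0 N2=alive,1 N3=alive,0

Derivation:
Op 1: gossip N1<->N2 -> N1.N0=(alive,v0) N1.N1=(alive,v0) N1.N2=(alive,v0) N1.N3=(alive,v0) | N2.N0=(alive,v0) N2.N1=(alive,v0) N2.N2=(alive,v0) N2.N3=(alive,v0)
Op 2: N3 marks N3=alive -> (alive,v1)
Op 3: N3 marks N3=alive -> (alive,v2)
Op 4: gossip N2<->N0 -> N2.N0=(alive,v0) N2.N1=(alive,v0) N2.N2=(alive,v0) N2.N3=(alive,v0) | N0.N0=(alive,v0) N0.N1=(alive,v0) N0.N2=(alive,v0) N0.N3=(alive,v0)
Op 5: gossip N0<->N3 -> N0.N0=(alive,v0) N0.N1=(alive,v0) N0.N2=(alive,v0) N0.N3=(alive,v2) | N3.N0=(alive,v0) N3.N1=(alive,v0) N3.N2=(alive,v0) N3.N3=(alive,v2)
Op 6: N3 marks N1=dead -> (dead,v1)
Op 7: N2 marks N2=alive -> (alive,v1)
Op 8: gossip N1<->N3 -> N1.N0=(alive,v0) N1.N1=(dead,v1) N1.N2=(alive,v0) N1.N3=(alive,v2) | N3.N0=(alive,v0) N3.N1=(dead,v1) N3.N2=(alive,v0) N3.N3=(alive,v2)
Op 9: N1 marks N3=alive -> (alive,v3)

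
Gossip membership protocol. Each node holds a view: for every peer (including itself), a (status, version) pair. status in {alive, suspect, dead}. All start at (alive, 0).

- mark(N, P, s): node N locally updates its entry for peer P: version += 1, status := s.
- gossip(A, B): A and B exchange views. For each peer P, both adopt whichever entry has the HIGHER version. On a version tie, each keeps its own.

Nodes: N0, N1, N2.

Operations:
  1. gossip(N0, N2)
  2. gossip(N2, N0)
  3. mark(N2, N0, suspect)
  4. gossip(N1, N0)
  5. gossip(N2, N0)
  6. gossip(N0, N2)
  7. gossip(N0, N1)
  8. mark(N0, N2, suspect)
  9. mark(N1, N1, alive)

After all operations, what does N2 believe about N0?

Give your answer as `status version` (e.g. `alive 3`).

Answer: suspect 1

Derivation:
Op 1: gossip N0<->N2 -> N0.N0=(alive,v0) N0.N1=(alive,v0) N0.N2=(alive,v0) | N2.N0=(alive,v0) N2.N1=(alive,v0) N2.N2=(alive,v0)
Op 2: gossip N2<->N0 -> N2.N0=(alive,v0) N2.N1=(alive,v0) N2.N2=(alive,v0) | N0.N0=(alive,v0) N0.N1=(alive,v0) N0.N2=(alive,v0)
Op 3: N2 marks N0=suspect -> (suspect,v1)
Op 4: gossip N1<->N0 -> N1.N0=(alive,v0) N1.N1=(alive,v0) N1.N2=(alive,v0) | N0.N0=(alive,v0) N0.N1=(alive,v0) N0.N2=(alive,v0)
Op 5: gossip N2<->N0 -> N2.N0=(suspect,v1) N2.N1=(alive,v0) N2.N2=(alive,v0) | N0.N0=(suspect,v1) N0.N1=(alive,v0) N0.N2=(alive,v0)
Op 6: gossip N0<->N2 -> N0.N0=(suspect,v1) N0.N1=(alive,v0) N0.N2=(alive,v0) | N2.N0=(suspect,v1) N2.N1=(alive,v0) N2.N2=(alive,v0)
Op 7: gossip N0<->N1 -> N0.N0=(suspect,v1) N0.N1=(alive,v0) N0.N2=(alive,v0) | N1.N0=(suspect,v1) N1.N1=(alive,v0) N1.N2=(alive,v0)
Op 8: N0 marks N2=suspect -> (suspect,v1)
Op 9: N1 marks N1=alive -> (alive,v1)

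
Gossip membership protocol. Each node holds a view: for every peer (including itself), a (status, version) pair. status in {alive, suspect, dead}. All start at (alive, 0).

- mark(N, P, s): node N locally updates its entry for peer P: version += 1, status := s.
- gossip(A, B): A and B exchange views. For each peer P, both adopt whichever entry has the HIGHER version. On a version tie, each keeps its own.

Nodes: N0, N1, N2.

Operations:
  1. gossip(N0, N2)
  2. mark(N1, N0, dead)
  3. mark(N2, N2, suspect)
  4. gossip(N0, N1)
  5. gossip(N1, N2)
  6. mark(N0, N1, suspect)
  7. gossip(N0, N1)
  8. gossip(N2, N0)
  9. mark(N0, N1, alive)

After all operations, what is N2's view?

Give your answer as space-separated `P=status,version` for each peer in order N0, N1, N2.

Answer: N0=dead,1 N1=suspect,1 N2=suspect,1

Derivation:
Op 1: gossip N0<->N2 -> N0.N0=(alive,v0) N0.N1=(alive,v0) N0.N2=(alive,v0) | N2.N0=(alive,v0) N2.N1=(alive,v0) N2.N2=(alive,v0)
Op 2: N1 marks N0=dead -> (dead,v1)
Op 3: N2 marks N2=suspect -> (suspect,v1)
Op 4: gossip N0<->N1 -> N0.N0=(dead,v1) N0.N1=(alive,v0) N0.N2=(alive,v0) | N1.N0=(dead,v1) N1.N1=(alive,v0) N1.N2=(alive,v0)
Op 5: gossip N1<->N2 -> N1.N0=(dead,v1) N1.N1=(alive,v0) N1.N2=(suspect,v1) | N2.N0=(dead,v1) N2.N1=(alive,v0) N2.N2=(suspect,v1)
Op 6: N0 marks N1=suspect -> (suspect,v1)
Op 7: gossip N0<->N1 -> N0.N0=(dead,v1) N0.N1=(suspect,v1) N0.N2=(suspect,v1) | N1.N0=(dead,v1) N1.N1=(suspect,v1) N1.N2=(suspect,v1)
Op 8: gossip N2<->N0 -> N2.N0=(dead,v1) N2.N1=(suspect,v1) N2.N2=(suspect,v1) | N0.N0=(dead,v1) N0.N1=(suspect,v1) N0.N2=(suspect,v1)
Op 9: N0 marks N1=alive -> (alive,v2)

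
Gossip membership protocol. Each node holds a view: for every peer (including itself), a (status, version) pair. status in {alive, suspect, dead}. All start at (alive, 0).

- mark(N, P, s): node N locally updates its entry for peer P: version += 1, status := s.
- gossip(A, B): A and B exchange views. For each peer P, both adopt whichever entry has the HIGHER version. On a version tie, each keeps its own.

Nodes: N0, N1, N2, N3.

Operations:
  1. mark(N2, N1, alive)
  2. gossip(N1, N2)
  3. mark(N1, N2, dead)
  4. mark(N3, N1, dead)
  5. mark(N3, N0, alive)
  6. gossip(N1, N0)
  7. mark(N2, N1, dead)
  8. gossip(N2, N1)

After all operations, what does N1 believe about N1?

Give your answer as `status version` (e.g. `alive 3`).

Answer: dead 2

Derivation:
Op 1: N2 marks N1=alive -> (alive,v1)
Op 2: gossip N1<->N2 -> N1.N0=(alive,v0) N1.N1=(alive,v1) N1.N2=(alive,v0) N1.N3=(alive,v0) | N2.N0=(alive,v0) N2.N1=(alive,v1) N2.N2=(alive,v0) N2.N3=(alive,v0)
Op 3: N1 marks N2=dead -> (dead,v1)
Op 4: N3 marks N1=dead -> (dead,v1)
Op 5: N3 marks N0=alive -> (alive,v1)
Op 6: gossip N1<->N0 -> N1.N0=(alive,v0) N1.N1=(alive,v1) N1.N2=(dead,v1) N1.N3=(alive,v0) | N0.N0=(alive,v0) N0.N1=(alive,v1) N0.N2=(dead,v1) N0.N3=(alive,v0)
Op 7: N2 marks N1=dead -> (dead,v2)
Op 8: gossip N2<->N1 -> N2.N0=(alive,v0) N2.N1=(dead,v2) N2.N2=(dead,v1) N2.N3=(alive,v0) | N1.N0=(alive,v0) N1.N1=(dead,v2) N1.N2=(dead,v1) N1.N3=(alive,v0)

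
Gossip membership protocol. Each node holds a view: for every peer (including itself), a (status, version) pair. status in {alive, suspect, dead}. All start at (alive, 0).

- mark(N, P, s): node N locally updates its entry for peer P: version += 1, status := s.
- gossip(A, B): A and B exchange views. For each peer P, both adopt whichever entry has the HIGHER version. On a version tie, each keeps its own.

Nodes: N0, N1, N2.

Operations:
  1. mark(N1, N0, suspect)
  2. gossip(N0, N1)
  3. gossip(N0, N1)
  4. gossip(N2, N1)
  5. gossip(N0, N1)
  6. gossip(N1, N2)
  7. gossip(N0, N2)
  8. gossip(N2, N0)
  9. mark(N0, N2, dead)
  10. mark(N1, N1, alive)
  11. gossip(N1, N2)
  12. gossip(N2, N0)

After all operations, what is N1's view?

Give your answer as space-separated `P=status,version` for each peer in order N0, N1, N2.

Answer: N0=suspect,1 N1=alive,1 N2=alive,0

Derivation:
Op 1: N1 marks N0=suspect -> (suspect,v1)
Op 2: gossip N0<->N1 -> N0.N0=(suspect,v1) N0.N1=(alive,v0) N0.N2=(alive,v0) | N1.N0=(suspect,v1) N1.N1=(alive,v0) N1.N2=(alive,v0)
Op 3: gossip N0<->N1 -> N0.N0=(suspect,v1) N0.N1=(alive,v0) N0.N2=(alive,v0) | N1.N0=(suspect,v1) N1.N1=(alive,v0) N1.N2=(alive,v0)
Op 4: gossip N2<->N1 -> N2.N0=(suspect,v1) N2.N1=(alive,v0) N2.N2=(alive,v0) | N1.N0=(suspect,v1) N1.N1=(alive,v0) N1.N2=(alive,v0)
Op 5: gossip N0<->N1 -> N0.N0=(suspect,v1) N0.N1=(alive,v0) N0.N2=(alive,v0) | N1.N0=(suspect,v1) N1.N1=(alive,v0) N1.N2=(alive,v0)
Op 6: gossip N1<->N2 -> N1.N0=(suspect,v1) N1.N1=(alive,v0) N1.N2=(alive,v0) | N2.N0=(suspect,v1) N2.N1=(alive,v0) N2.N2=(alive,v0)
Op 7: gossip N0<->N2 -> N0.N0=(suspect,v1) N0.N1=(alive,v0) N0.N2=(alive,v0) | N2.N0=(suspect,v1) N2.N1=(alive,v0) N2.N2=(alive,v0)
Op 8: gossip N2<->N0 -> N2.N0=(suspect,v1) N2.N1=(alive,v0) N2.N2=(alive,v0) | N0.N0=(suspect,v1) N0.N1=(alive,v0) N0.N2=(alive,v0)
Op 9: N0 marks N2=dead -> (dead,v1)
Op 10: N1 marks N1=alive -> (alive,v1)
Op 11: gossip N1<->N2 -> N1.N0=(suspect,v1) N1.N1=(alive,v1) N1.N2=(alive,v0) | N2.N0=(suspect,v1) N2.N1=(alive,v1) N2.N2=(alive,v0)
Op 12: gossip N2<->N0 -> N2.N0=(suspect,v1) N2.N1=(alive,v1) N2.N2=(dead,v1) | N0.N0=(suspect,v1) N0.N1=(alive,v1) N0.N2=(dead,v1)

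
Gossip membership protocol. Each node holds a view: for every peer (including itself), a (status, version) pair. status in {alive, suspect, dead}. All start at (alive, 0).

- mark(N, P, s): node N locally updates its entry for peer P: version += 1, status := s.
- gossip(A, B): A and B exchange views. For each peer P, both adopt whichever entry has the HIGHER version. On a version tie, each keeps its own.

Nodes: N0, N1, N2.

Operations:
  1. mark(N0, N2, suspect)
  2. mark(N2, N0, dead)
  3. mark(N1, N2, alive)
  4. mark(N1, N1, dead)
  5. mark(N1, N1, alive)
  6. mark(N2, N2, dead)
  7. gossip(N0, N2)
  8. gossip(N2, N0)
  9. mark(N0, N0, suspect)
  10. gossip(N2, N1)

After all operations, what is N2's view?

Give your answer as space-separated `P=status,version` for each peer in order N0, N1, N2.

Op 1: N0 marks N2=suspect -> (suspect,v1)
Op 2: N2 marks N0=dead -> (dead,v1)
Op 3: N1 marks N2=alive -> (alive,v1)
Op 4: N1 marks N1=dead -> (dead,v1)
Op 5: N1 marks N1=alive -> (alive,v2)
Op 6: N2 marks N2=dead -> (dead,v1)
Op 7: gossip N0<->N2 -> N0.N0=(dead,v1) N0.N1=(alive,v0) N0.N2=(suspect,v1) | N2.N0=(dead,v1) N2.N1=(alive,v0) N2.N2=(dead,v1)
Op 8: gossip N2<->N0 -> N2.N0=(dead,v1) N2.N1=(alive,v0) N2.N2=(dead,v1) | N0.N0=(dead,v1) N0.N1=(alive,v0) N0.N2=(suspect,v1)
Op 9: N0 marks N0=suspect -> (suspect,v2)
Op 10: gossip N2<->N1 -> N2.N0=(dead,v1) N2.N1=(alive,v2) N2.N2=(dead,v1) | N1.N0=(dead,v1) N1.N1=(alive,v2) N1.N2=(alive,v1)

Answer: N0=dead,1 N1=alive,2 N2=dead,1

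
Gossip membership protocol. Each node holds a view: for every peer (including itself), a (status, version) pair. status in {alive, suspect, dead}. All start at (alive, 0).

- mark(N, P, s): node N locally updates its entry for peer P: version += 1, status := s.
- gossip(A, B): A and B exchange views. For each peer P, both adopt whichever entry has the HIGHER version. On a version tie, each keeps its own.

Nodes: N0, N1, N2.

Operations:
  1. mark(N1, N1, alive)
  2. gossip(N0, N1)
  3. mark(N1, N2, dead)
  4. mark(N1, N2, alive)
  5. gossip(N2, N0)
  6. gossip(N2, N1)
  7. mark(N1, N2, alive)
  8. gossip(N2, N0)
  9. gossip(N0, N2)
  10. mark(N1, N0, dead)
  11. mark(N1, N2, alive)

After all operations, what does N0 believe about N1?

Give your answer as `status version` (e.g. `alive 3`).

Answer: alive 1

Derivation:
Op 1: N1 marks N1=alive -> (alive,v1)
Op 2: gossip N0<->N1 -> N0.N0=(alive,v0) N0.N1=(alive,v1) N0.N2=(alive,v0) | N1.N0=(alive,v0) N1.N1=(alive,v1) N1.N2=(alive,v0)
Op 3: N1 marks N2=dead -> (dead,v1)
Op 4: N1 marks N2=alive -> (alive,v2)
Op 5: gossip N2<->N0 -> N2.N0=(alive,v0) N2.N1=(alive,v1) N2.N2=(alive,v0) | N0.N0=(alive,v0) N0.N1=(alive,v1) N0.N2=(alive,v0)
Op 6: gossip N2<->N1 -> N2.N0=(alive,v0) N2.N1=(alive,v1) N2.N2=(alive,v2) | N1.N0=(alive,v0) N1.N1=(alive,v1) N1.N2=(alive,v2)
Op 7: N1 marks N2=alive -> (alive,v3)
Op 8: gossip N2<->N0 -> N2.N0=(alive,v0) N2.N1=(alive,v1) N2.N2=(alive,v2) | N0.N0=(alive,v0) N0.N1=(alive,v1) N0.N2=(alive,v2)
Op 9: gossip N0<->N2 -> N0.N0=(alive,v0) N0.N1=(alive,v1) N0.N2=(alive,v2) | N2.N0=(alive,v0) N2.N1=(alive,v1) N2.N2=(alive,v2)
Op 10: N1 marks N0=dead -> (dead,v1)
Op 11: N1 marks N2=alive -> (alive,v4)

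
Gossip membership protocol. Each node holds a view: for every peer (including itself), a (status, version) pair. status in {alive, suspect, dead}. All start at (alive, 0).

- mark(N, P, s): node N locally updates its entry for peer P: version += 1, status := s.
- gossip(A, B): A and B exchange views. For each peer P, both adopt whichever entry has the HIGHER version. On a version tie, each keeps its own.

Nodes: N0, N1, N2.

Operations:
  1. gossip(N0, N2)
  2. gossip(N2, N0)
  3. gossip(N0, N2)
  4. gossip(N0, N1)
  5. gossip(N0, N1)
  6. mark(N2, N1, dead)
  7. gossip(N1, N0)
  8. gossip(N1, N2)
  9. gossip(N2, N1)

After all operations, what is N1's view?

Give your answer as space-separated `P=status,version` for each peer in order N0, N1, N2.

Op 1: gossip N0<->N2 -> N0.N0=(alive,v0) N0.N1=(alive,v0) N0.N2=(alive,v0) | N2.N0=(alive,v0) N2.N1=(alive,v0) N2.N2=(alive,v0)
Op 2: gossip N2<->N0 -> N2.N0=(alive,v0) N2.N1=(alive,v0) N2.N2=(alive,v0) | N0.N0=(alive,v0) N0.N1=(alive,v0) N0.N2=(alive,v0)
Op 3: gossip N0<->N2 -> N0.N0=(alive,v0) N0.N1=(alive,v0) N0.N2=(alive,v0) | N2.N0=(alive,v0) N2.N1=(alive,v0) N2.N2=(alive,v0)
Op 4: gossip N0<->N1 -> N0.N0=(alive,v0) N0.N1=(alive,v0) N0.N2=(alive,v0) | N1.N0=(alive,v0) N1.N1=(alive,v0) N1.N2=(alive,v0)
Op 5: gossip N0<->N1 -> N0.N0=(alive,v0) N0.N1=(alive,v0) N0.N2=(alive,v0) | N1.N0=(alive,v0) N1.N1=(alive,v0) N1.N2=(alive,v0)
Op 6: N2 marks N1=dead -> (dead,v1)
Op 7: gossip N1<->N0 -> N1.N0=(alive,v0) N1.N1=(alive,v0) N1.N2=(alive,v0) | N0.N0=(alive,v0) N0.N1=(alive,v0) N0.N2=(alive,v0)
Op 8: gossip N1<->N2 -> N1.N0=(alive,v0) N1.N1=(dead,v1) N1.N2=(alive,v0) | N2.N0=(alive,v0) N2.N1=(dead,v1) N2.N2=(alive,v0)
Op 9: gossip N2<->N1 -> N2.N0=(alive,v0) N2.N1=(dead,v1) N2.N2=(alive,v0) | N1.N0=(alive,v0) N1.N1=(dead,v1) N1.N2=(alive,v0)

Answer: N0=alive,0 N1=dead,1 N2=alive,0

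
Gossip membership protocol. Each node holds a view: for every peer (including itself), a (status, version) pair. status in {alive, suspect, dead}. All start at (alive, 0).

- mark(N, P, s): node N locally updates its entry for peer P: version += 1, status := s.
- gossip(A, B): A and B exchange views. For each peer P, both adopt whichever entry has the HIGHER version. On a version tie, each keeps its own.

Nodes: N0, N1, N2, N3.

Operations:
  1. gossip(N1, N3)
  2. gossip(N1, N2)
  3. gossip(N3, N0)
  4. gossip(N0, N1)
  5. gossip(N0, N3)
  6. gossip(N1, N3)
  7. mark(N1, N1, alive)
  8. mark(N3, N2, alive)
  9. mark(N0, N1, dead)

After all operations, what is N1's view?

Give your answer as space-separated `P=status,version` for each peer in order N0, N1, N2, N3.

Op 1: gossip N1<->N3 -> N1.N0=(alive,v0) N1.N1=(alive,v0) N1.N2=(alive,v0) N1.N3=(alive,v0) | N3.N0=(alive,v0) N3.N1=(alive,v0) N3.N2=(alive,v0) N3.N3=(alive,v0)
Op 2: gossip N1<->N2 -> N1.N0=(alive,v0) N1.N1=(alive,v0) N1.N2=(alive,v0) N1.N3=(alive,v0) | N2.N0=(alive,v0) N2.N1=(alive,v0) N2.N2=(alive,v0) N2.N3=(alive,v0)
Op 3: gossip N3<->N0 -> N3.N0=(alive,v0) N3.N1=(alive,v0) N3.N2=(alive,v0) N3.N3=(alive,v0) | N0.N0=(alive,v0) N0.N1=(alive,v0) N0.N2=(alive,v0) N0.N3=(alive,v0)
Op 4: gossip N0<->N1 -> N0.N0=(alive,v0) N0.N1=(alive,v0) N0.N2=(alive,v0) N0.N3=(alive,v0) | N1.N0=(alive,v0) N1.N1=(alive,v0) N1.N2=(alive,v0) N1.N3=(alive,v0)
Op 5: gossip N0<->N3 -> N0.N0=(alive,v0) N0.N1=(alive,v0) N0.N2=(alive,v0) N0.N3=(alive,v0) | N3.N0=(alive,v0) N3.N1=(alive,v0) N3.N2=(alive,v0) N3.N3=(alive,v0)
Op 6: gossip N1<->N3 -> N1.N0=(alive,v0) N1.N1=(alive,v0) N1.N2=(alive,v0) N1.N3=(alive,v0) | N3.N0=(alive,v0) N3.N1=(alive,v0) N3.N2=(alive,v0) N3.N3=(alive,v0)
Op 7: N1 marks N1=alive -> (alive,v1)
Op 8: N3 marks N2=alive -> (alive,v1)
Op 9: N0 marks N1=dead -> (dead,v1)

Answer: N0=alive,0 N1=alive,1 N2=alive,0 N3=alive,0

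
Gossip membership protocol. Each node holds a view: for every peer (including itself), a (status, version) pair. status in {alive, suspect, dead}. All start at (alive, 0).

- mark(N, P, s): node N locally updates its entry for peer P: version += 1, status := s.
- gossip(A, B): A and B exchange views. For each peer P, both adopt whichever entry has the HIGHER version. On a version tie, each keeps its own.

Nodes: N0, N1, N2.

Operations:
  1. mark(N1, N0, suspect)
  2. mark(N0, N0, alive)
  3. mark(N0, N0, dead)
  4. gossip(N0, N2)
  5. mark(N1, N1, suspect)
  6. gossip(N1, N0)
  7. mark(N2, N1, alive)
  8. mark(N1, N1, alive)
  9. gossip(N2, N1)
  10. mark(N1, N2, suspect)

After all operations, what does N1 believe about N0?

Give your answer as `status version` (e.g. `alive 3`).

Op 1: N1 marks N0=suspect -> (suspect,v1)
Op 2: N0 marks N0=alive -> (alive,v1)
Op 3: N0 marks N0=dead -> (dead,v2)
Op 4: gossip N0<->N2 -> N0.N0=(dead,v2) N0.N1=(alive,v0) N0.N2=(alive,v0) | N2.N0=(dead,v2) N2.N1=(alive,v0) N2.N2=(alive,v0)
Op 5: N1 marks N1=suspect -> (suspect,v1)
Op 6: gossip N1<->N0 -> N1.N0=(dead,v2) N1.N1=(suspect,v1) N1.N2=(alive,v0) | N0.N0=(dead,v2) N0.N1=(suspect,v1) N0.N2=(alive,v0)
Op 7: N2 marks N1=alive -> (alive,v1)
Op 8: N1 marks N1=alive -> (alive,v2)
Op 9: gossip N2<->N1 -> N2.N0=(dead,v2) N2.N1=(alive,v2) N2.N2=(alive,v0) | N1.N0=(dead,v2) N1.N1=(alive,v2) N1.N2=(alive,v0)
Op 10: N1 marks N2=suspect -> (suspect,v1)

Answer: dead 2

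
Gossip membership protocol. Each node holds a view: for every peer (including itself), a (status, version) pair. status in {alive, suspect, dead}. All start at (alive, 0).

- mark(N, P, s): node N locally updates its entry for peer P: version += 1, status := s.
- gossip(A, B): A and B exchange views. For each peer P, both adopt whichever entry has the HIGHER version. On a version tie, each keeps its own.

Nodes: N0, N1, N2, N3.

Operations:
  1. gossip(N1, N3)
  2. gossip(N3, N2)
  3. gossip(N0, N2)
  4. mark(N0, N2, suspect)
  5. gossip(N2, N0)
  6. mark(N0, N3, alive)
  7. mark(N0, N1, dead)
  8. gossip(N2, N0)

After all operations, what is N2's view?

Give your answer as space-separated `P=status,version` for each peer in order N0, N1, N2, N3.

Answer: N0=alive,0 N1=dead,1 N2=suspect,1 N3=alive,1

Derivation:
Op 1: gossip N1<->N3 -> N1.N0=(alive,v0) N1.N1=(alive,v0) N1.N2=(alive,v0) N1.N3=(alive,v0) | N3.N0=(alive,v0) N3.N1=(alive,v0) N3.N2=(alive,v0) N3.N3=(alive,v0)
Op 2: gossip N3<->N2 -> N3.N0=(alive,v0) N3.N1=(alive,v0) N3.N2=(alive,v0) N3.N3=(alive,v0) | N2.N0=(alive,v0) N2.N1=(alive,v0) N2.N2=(alive,v0) N2.N3=(alive,v0)
Op 3: gossip N0<->N2 -> N0.N0=(alive,v0) N0.N1=(alive,v0) N0.N2=(alive,v0) N0.N3=(alive,v0) | N2.N0=(alive,v0) N2.N1=(alive,v0) N2.N2=(alive,v0) N2.N3=(alive,v0)
Op 4: N0 marks N2=suspect -> (suspect,v1)
Op 5: gossip N2<->N0 -> N2.N0=(alive,v0) N2.N1=(alive,v0) N2.N2=(suspect,v1) N2.N3=(alive,v0) | N0.N0=(alive,v0) N0.N1=(alive,v0) N0.N2=(suspect,v1) N0.N3=(alive,v0)
Op 6: N0 marks N3=alive -> (alive,v1)
Op 7: N0 marks N1=dead -> (dead,v1)
Op 8: gossip N2<->N0 -> N2.N0=(alive,v0) N2.N1=(dead,v1) N2.N2=(suspect,v1) N2.N3=(alive,v1) | N0.N0=(alive,v0) N0.N1=(dead,v1) N0.N2=(suspect,v1) N0.N3=(alive,v1)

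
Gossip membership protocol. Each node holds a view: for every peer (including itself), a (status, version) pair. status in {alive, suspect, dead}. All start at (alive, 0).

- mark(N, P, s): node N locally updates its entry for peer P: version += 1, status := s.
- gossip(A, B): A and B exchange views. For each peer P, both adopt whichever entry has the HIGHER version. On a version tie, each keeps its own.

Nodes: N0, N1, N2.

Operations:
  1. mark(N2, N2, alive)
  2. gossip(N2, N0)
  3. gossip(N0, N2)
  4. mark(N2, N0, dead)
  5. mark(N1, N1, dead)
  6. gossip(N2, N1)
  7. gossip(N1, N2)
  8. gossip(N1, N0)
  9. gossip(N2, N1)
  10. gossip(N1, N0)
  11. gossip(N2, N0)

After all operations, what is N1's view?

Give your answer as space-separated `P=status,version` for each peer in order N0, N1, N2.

Answer: N0=dead,1 N1=dead,1 N2=alive,1

Derivation:
Op 1: N2 marks N2=alive -> (alive,v1)
Op 2: gossip N2<->N0 -> N2.N0=(alive,v0) N2.N1=(alive,v0) N2.N2=(alive,v1) | N0.N0=(alive,v0) N0.N1=(alive,v0) N0.N2=(alive,v1)
Op 3: gossip N0<->N2 -> N0.N0=(alive,v0) N0.N1=(alive,v0) N0.N2=(alive,v1) | N2.N0=(alive,v0) N2.N1=(alive,v0) N2.N2=(alive,v1)
Op 4: N2 marks N0=dead -> (dead,v1)
Op 5: N1 marks N1=dead -> (dead,v1)
Op 6: gossip N2<->N1 -> N2.N0=(dead,v1) N2.N1=(dead,v1) N2.N2=(alive,v1) | N1.N0=(dead,v1) N1.N1=(dead,v1) N1.N2=(alive,v1)
Op 7: gossip N1<->N2 -> N1.N0=(dead,v1) N1.N1=(dead,v1) N1.N2=(alive,v1) | N2.N0=(dead,v1) N2.N1=(dead,v1) N2.N2=(alive,v1)
Op 8: gossip N1<->N0 -> N1.N0=(dead,v1) N1.N1=(dead,v1) N1.N2=(alive,v1) | N0.N0=(dead,v1) N0.N1=(dead,v1) N0.N2=(alive,v1)
Op 9: gossip N2<->N1 -> N2.N0=(dead,v1) N2.N1=(dead,v1) N2.N2=(alive,v1) | N1.N0=(dead,v1) N1.N1=(dead,v1) N1.N2=(alive,v1)
Op 10: gossip N1<->N0 -> N1.N0=(dead,v1) N1.N1=(dead,v1) N1.N2=(alive,v1) | N0.N0=(dead,v1) N0.N1=(dead,v1) N0.N2=(alive,v1)
Op 11: gossip N2<->N0 -> N2.N0=(dead,v1) N2.N1=(dead,v1) N2.N2=(alive,v1) | N0.N0=(dead,v1) N0.N1=(dead,v1) N0.N2=(alive,v1)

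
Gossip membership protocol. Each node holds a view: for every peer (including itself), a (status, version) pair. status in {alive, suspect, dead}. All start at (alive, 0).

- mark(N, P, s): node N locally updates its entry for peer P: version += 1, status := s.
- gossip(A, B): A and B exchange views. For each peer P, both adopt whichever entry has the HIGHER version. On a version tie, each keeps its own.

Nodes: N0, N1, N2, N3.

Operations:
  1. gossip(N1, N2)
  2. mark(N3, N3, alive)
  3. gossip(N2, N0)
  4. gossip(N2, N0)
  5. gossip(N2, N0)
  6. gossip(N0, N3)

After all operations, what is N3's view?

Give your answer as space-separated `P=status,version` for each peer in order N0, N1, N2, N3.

Answer: N0=alive,0 N1=alive,0 N2=alive,0 N3=alive,1

Derivation:
Op 1: gossip N1<->N2 -> N1.N0=(alive,v0) N1.N1=(alive,v0) N1.N2=(alive,v0) N1.N3=(alive,v0) | N2.N0=(alive,v0) N2.N1=(alive,v0) N2.N2=(alive,v0) N2.N3=(alive,v0)
Op 2: N3 marks N3=alive -> (alive,v1)
Op 3: gossip N2<->N0 -> N2.N0=(alive,v0) N2.N1=(alive,v0) N2.N2=(alive,v0) N2.N3=(alive,v0) | N0.N0=(alive,v0) N0.N1=(alive,v0) N0.N2=(alive,v0) N0.N3=(alive,v0)
Op 4: gossip N2<->N0 -> N2.N0=(alive,v0) N2.N1=(alive,v0) N2.N2=(alive,v0) N2.N3=(alive,v0) | N0.N0=(alive,v0) N0.N1=(alive,v0) N0.N2=(alive,v0) N0.N3=(alive,v0)
Op 5: gossip N2<->N0 -> N2.N0=(alive,v0) N2.N1=(alive,v0) N2.N2=(alive,v0) N2.N3=(alive,v0) | N0.N0=(alive,v0) N0.N1=(alive,v0) N0.N2=(alive,v0) N0.N3=(alive,v0)
Op 6: gossip N0<->N3 -> N0.N0=(alive,v0) N0.N1=(alive,v0) N0.N2=(alive,v0) N0.N3=(alive,v1) | N3.N0=(alive,v0) N3.N1=(alive,v0) N3.N2=(alive,v0) N3.N3=(alive,v1)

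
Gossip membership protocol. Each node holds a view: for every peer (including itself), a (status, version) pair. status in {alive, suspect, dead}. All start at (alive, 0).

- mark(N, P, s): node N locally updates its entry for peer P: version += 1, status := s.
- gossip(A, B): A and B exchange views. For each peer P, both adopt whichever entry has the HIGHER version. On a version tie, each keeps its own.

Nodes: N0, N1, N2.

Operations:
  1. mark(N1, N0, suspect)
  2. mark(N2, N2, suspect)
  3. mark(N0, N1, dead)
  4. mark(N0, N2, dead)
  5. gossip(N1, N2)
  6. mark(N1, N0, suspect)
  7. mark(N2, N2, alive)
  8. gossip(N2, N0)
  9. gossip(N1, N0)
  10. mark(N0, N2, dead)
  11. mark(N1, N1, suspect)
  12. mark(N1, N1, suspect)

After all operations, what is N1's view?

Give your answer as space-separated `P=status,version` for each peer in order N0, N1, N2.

Op 1: N1 marks N0=suspect -> (suspect,v1)
Op 2: N2 marks N2=suspect -> (suspect,v1)
Op 3: N0 marks N1=dead -> (dead,v1)
Op 4: N0 marks N2=dead -> (dead,v1)
Op 5: gossip N1<->N2 -> N1.N0=(suspect,v1) N1.N1=(alive,v0) N1.N2=(suspect,v1) | N2.N0=(suspect,v1) N2.N1=(alive,v0) N2.N2=(suspect,v1)
Op 6: N1 marks N0=suspect -> (suspect,v2)
Op 7: N2 marks N2=alive -> (alive,v2)
Op 8: gossip N2<->N0 -> N2.N0=(suspect,v1) N2.N1=(dead,v1) N2.N2=(alive,v2) | N0.N0=(suspect,v1) N0.N1=(dead,v1) N0.N2=(alive,v2)
Op 9: gossip N1<->N0 -> N1.N0=(suspect,v2) N1.N1=(dead,v1) N1.N2=(alive,v2) | N0.N0=(suspect,v2) N0.N1=(dead,v1) N0.N2=(alive,v2)
Op 10: N0 marks N2=dead -> (dead,v3)
Op 11: N1 marks N1=suspect -> (suspect,v2)
Op 12: N1 marks N1=suspect -> (suspect,v3)

Answer: N0=suspect,2 N1=suspect,3 N2=alive,2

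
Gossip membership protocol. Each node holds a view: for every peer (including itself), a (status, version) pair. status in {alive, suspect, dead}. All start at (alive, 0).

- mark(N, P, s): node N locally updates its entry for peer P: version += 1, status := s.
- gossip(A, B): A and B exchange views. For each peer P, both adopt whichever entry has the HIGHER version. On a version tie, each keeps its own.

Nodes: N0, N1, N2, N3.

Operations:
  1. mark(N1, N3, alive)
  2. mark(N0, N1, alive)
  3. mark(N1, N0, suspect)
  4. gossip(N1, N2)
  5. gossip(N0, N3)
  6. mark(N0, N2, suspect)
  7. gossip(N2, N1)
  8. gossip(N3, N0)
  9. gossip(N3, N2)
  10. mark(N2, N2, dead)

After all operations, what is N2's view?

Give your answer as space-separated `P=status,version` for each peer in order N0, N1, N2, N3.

Answer: N0=suspect,1 N1=alive,1 N2=dead,2 N3=alive,1

Derivation:
Op 1: N1 marks N3=alive -> (alive,v1)
Op 2: N0 marks N1=alive -> (alive,v1)
Op 3: N1 marks N0=suspect -> (suspect,v1)
Op 4: gossip N1<->N2 -> N1.N0=(suspect,v1) N1.N1=(alive,v0) N1.N2=(alive,v0) N1.N3=(alive,v1) | N2.N0=(suspect,v1) N2.N1=(alive,v0) N2.N2=(alive,v0) N2.N3=(alive,v1)
Op 5: gossip N0<->N3 -> N0.N0=(alive,v0) N0.N1=(alive,v1) N0.N2=(alive,v0) N0.N3=(alive,v0) | N3.N0=(alive,v0) N3.N1=(alive,v1) N3.N2=(alive,v0) N3.N3=(alive,v0)
Op 6: N0 marks N2=suspect -> (suspect,v1)
Op 7: gossip N2<->N1 -> N2.N0=(suspect,v1) N2.N1=(alive,v0) N2.N2=(alive,v0) N2.N3=(alive,v1) | N1.N0=(suspect,v1) N1.N1=(alive,v0) N1.N2=(alive,v0) N1.N3=(alive,v1)
Op 8: gossip N3<->N0 -> N3.N0=(alive,v0) N3.N1=(alive,v1) N3.N2=(suspect,v1) N3.N3=(alive,v0) | N0.N0=(alive,v0) N0.N1=(alive,v1) N0.N2=(suspect,v1) N0.N3=(alive,v0)
Op 9: gossip N3<->N2 -> N3.N0=(suspect,v1) N3.N1=(alive,v1) N3.N2=(suspect,v1) N3.N3=(alive,v1) | N2.N0=(suspect,v1) N2.N1=(alive,v1) N2.N2=(suspect,v1) N2.N3=(alive,v1)
Op 10: N2 marks N2=dead -> (dead,v2)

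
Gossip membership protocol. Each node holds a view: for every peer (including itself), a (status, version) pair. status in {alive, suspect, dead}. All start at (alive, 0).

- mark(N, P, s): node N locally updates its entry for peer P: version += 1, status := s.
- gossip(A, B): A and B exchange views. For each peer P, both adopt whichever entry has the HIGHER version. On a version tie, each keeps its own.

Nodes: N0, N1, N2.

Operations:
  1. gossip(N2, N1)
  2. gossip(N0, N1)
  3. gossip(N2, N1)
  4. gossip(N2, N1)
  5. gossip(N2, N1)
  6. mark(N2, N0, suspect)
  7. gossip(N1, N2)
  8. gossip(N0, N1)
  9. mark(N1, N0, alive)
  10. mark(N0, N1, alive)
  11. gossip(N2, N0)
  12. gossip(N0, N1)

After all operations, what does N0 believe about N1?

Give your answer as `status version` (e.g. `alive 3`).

Answer: alive 1

Derivation:
Op 1: gossip N2<->N1 -> N2.N0=(alive,v0) N2.N1=(alive,v0) N2.N2=(alive,v0) | N1.N0=(alive,v0) N1.N1=(alive,v0) N1.N2=(alive,v0)
Op 2: gossip N0<->N1 -> N0.N0=(alive,v0) N0.N1=(alive,v0) N0.N2=(alive,v0) | N1.N0=(alive,v0) N1.N1=(alive,v0) N1.N2=(alive,v0)
Op 3: gossip N2<->N1 -> N2.N0=(alive,v0) N2.N1=(alive,v0) N2.N2=(alive,v0) | N1.N0=(alive,v0) N1.N1=(alive,v0) N1.N2=(alive,v0)
Op 4: gossip N2<->N1 -> N2.N0=(alive,v0) N2.N1=(alive,v0) N2.N2=(alive,v0) | N1.N0=(alive,v0) N1.N1=(alive,v0) N1.N2=(alive,v0)
Op 5: gossip N2<->N1 -> N2.N0=(alive,v0) N2.N1=(alive,v0) N2.N2=(alive,v0) | N1.N0=(alive,v0) N1.N1=(alive,v0) N1.N2=(alive,v0)
Op 6: N2 marks N0=suspect -> (suspect,v1)
Op 7: gossip N1<->N2 -> N1.N0=(suspect,v1) N1.N1=(alive,v0) N1.N2=(alive,v0) | N2.N0=(suspect,v1) N2.N1=(alive,v0) N2.N2=(alive,v0)
Op 8: gossip N0<->N1 -> N0.N0=(suspect,v1) N0.N1=(alive,v0) N0.N2=(alive,v0) | N1.N0=(suspect,v1) N1.N1=(alive,v0) N1.N2=(alive,v0)
Op 9: N1 marks N0=alive -> (alive,v2)
Op 10: N0 marks N1=alive -> (alive,v1)
Op 11: gossip N2<->N0 -> N2.N0=(suspect,v1) N2.N1=(alive,v1) N2.N2=(alive,v0) | N0.N0=(suspect,v1) N0.N1=(alive,v1) N0.N2=(alive,v0)
Op 12: gossip N0<->N1 -> N0.N0=(alive,v2) N0.N1=(alive,v1) N0.N2=(alive,v0) | N1.N0=(alive,v2) N1.N1=(alive,v1) N1.N2=(alive,v0)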